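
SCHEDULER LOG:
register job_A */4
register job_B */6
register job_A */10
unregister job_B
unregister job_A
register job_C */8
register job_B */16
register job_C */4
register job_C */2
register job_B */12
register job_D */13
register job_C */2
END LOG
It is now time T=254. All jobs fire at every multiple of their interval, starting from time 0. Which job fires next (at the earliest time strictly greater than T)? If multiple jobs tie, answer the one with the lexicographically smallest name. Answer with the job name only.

Op 1: register job_A */4 -> active={job_A:*/4}
Op 2: register job_B */6 -> active={job_A:*/4, job_B:*/6}
Op 3: register job_A */10 -> active={job_A:*/10, job_B:*/6}
Op 4: unregister job_B -> active={job_A:*/10}
Op 5: unregister job_A -> active={}
Op 6: register job_C */8 -> active={job_C:*/8}
Op 7: register job_B */16 -> active={job_B:*/16, job_C:*/8}
Op 8: register job_C */4 -> active={job_B:*/16, job_C:*/4}
Op 9: register job_C */2 -> active={job_B:*/16, job_C:*/2}
Op 10: register job_B */12 -> active={job_B:*/12, job_C:*/2}
Op 11: register job_D */13 -> active={job_B:*/12, job_C:*/2, job_D:*/13}
Op 12: register job_C */2 -> active={job_B:*/12, job_C:*/2, job_D:*/13}
  job_B: interval 12, next fire after T=254 is 264
  job_C: interval 2, next fire after T=254 is 256
  job_D: interval 13, next fire after T=254 is 260
Earliest = 256, winner (lex tiebreak) = job_C

Answer: job_C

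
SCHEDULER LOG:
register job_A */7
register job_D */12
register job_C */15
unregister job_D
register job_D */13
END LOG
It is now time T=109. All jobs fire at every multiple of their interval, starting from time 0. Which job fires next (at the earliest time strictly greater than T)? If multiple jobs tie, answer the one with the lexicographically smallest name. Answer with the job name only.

Op 1: register job_A */7 -> active={job_A:*/7}
Op 2: register job_D */12 -> active={job_A:*/7, job_D:*/12}
Op 3: register job_C */15 -> active={job_A:*/7, job_C:*/15, job_D:*/12}
Op 4: unregister job_D -> active={job_A:*/7, job_C:*/15}
Op 5: register job_D */13 -> active={job_A:*/7, job_C:*/15, job_D:*/13}
  job_A: interval 7, next fire after T=109 is 112
  job_C: interval 15, next fire after T=109 is 120
  job_D: interval 13, next fire after T=109 is 117
Earliest = 112, winner (lex tiebreak) = job_A

Answer: job_A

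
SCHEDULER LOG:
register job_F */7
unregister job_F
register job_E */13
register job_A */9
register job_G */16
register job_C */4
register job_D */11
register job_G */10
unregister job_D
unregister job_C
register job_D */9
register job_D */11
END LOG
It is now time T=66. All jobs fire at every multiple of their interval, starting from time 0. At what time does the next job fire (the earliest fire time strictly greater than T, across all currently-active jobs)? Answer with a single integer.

Op 1: register job_F */7 -> active={job_F:*/7}
Op 2: unregister job_F -> active={}
Op 3: register job_E */13 -> active={job_E:*/13}
Op 4: register job_A */9 -> active={job_A:*/9, job_E:*/13}
Op 5: register job_G */16 -> active={job_A:*/9, job_E:*/13, job_G:*/16}
Op 6: register job_C */4 -> active={job_A:*/9, job_C:*/4, job_E:*/13, job_G:*/16}
Op 7: register job_D */11 -> active={job_A:*/9, job_C:*/4, job_D:*/11, job_E:*/13, job_G:*/16}
Op 8: register job_G */10 -> active={job_A:*/9, job_C:*/4, job_D:*/11, job_E:*/13, job_G:*/10}
Op 9: unregister job_D -> active={job_A:*/9, job_C:*/4, job_E:*/13, job_G:*/10}
Op 10: unregister job_C -> active={job_A:*/9, job_E:*/13, job_G:*/10}
Op 11: register job_D */9 -> active={job_A:*/9, job_D:*/9, job_E:*/13, job_G:*/10}
Op 12: register job_D */11 -> active={job_A:*/9, job_D:*/11, job_E:*/13, job_G:*/10}
  job_A: interval 9, next fire after T=66 is 72
  job_D: interval 11, next fire after T=66 is 77
  job_E: interval 13, next fire after T=66 is 78
  job_G: interval 10, next fire after T=66 is 70
Earliest fire time = 70 (job job_G)

Answer: 70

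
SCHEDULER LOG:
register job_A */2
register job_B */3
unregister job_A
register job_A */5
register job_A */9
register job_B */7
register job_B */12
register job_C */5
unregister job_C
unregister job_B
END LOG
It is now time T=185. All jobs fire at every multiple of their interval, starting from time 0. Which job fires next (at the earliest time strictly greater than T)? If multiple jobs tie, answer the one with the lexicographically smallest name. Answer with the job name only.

Answer: job_A

Derivation:
Op 1: register job_A */2 -> active={job_A:*/2}
Op 2: register job_B */3 -> active={job_A:*/2, job_B:*/3}
Op 3: unregister job_A -> active={job_B:*/3}
Op 4: register job_A */5 -> active={job_A:*/5, job_B:*/3}
Op 5: register job_A */9 -> active={job_A:*/9, job_B:*/3}
Op 6: register job_B */7 -> active={job_A:*/9, job_B:*/7}
Op 7: register job_B */12 -> active={job_A:*/9, job_B:*/12}
Op 8: register job_C */5 -> active={job_A:*/9, job_B:*/12, job_C:*/5}
Op 9: unregister job_C -> active={job_A:*/9, job_B:*/12}
Op 10: unregister job_B -> active={job_A:*/9}
  job_A: interval 9, next fire after T=185 is 189
Earliest = 189, winner (lex tiebreak) = job_A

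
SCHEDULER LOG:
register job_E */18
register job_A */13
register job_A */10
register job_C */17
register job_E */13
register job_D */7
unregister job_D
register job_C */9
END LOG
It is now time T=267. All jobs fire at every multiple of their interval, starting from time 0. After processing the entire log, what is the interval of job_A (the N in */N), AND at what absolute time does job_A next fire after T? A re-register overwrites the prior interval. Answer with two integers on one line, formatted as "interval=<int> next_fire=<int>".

Answer: interval=10 next_fire=270

Derivation:
Op 1: register job_E */18 -> active={job_E:*/18}
Op 2: register job_A */13 -> active={job_A:*/13, job_E:*/18}
Op 3: register job_A */10 -> active={job_A:*/10, job_E:*/18}
Op 4: register job_C */17 -> active={job_A:*/10, job_C:*/17, job_E:*/18}
Op 5: register job_E */13 -> active={job_A:*/10, job_C:*/17, job_E:*/13}
Op 6: register job_D */7 -> active={job_A:*/10, job_C:*/17, job_D:*/7, job_E:*/13}
Op 7: unregister job_D -> active={job_A:*/10, job_C:*/17, job_E:*/13}
Op 8: register job_C */9 -> active={job_A:*/10, job_C:*/9, job_E:*/13}
Final interval of job_A = 10
Next fire of job_A after T=267: (267//10+1)*10 = 270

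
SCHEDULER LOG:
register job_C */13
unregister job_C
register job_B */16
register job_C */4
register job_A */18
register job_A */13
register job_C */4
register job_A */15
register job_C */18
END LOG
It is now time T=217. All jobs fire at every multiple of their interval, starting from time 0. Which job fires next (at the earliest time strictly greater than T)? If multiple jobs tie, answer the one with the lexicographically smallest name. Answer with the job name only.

Op 1: register job_C */13 -> active={job_C:*/13}
Op 2: unregister job_C -> active={}
Op 3: register job_B */16 -> active={job_B:*/16}
Op 4: register job_C */4 -> active={job_B:*/16, job_C:*/4}
Op 5: register job_A */18 -> active={job_A:*/18, job_B:*/16, job_C:*/4}
Op 6: register job_A */13 -> active={job_A:*/13, job_B:*/16, job_C:*/4}
Op 7: register job_C */4 -> active={job_A:*/13, job_B:*/16, job_C:*/4}
Op 8: register job_A */15 -> active={job_A:*/15, job_B:*/16, job_C:*/4}
Op 9: register job_C */18 -> active={job_A:*/15, job_B:*/16, job_C:*/18}
  job_A: interval 15, next fire after T=217 is 225
  job_B: interval 16, next fire after T=217 is 224
  job_C: interval 18, next fire after T=217 is 234
Earliest = 224, winner (lex tiebreak) = job_B

Answer: job_B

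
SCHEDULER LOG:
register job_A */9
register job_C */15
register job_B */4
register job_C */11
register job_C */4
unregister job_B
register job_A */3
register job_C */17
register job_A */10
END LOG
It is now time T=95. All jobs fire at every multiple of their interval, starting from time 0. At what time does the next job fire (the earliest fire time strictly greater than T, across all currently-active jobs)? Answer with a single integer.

Op 1: register job_A */9 -> active={job_A:*/9}
Op 2: register job_C */15 -> active={job_A:*/9, job_C:*/15}
Op 3: register job_B */4 -> active={job_A:*/9, job_B:*/4, job_C:*/15}
Op 4: register job_C */11 -> active={job_A:*/9, job_B:*/4, job_C:*/11}
Op 5: register job_C */4 -> active={job_A:*/9, job_B:*/4, job_C:*/4}
Op 6: unregister job_B -> active={job_A:*/9, job_C:*/4}
Op 7: register job_A */3 -> active={job_A:*/3, job_C:*/4}
Op 8: register job_C */17 -> active={job_A:*/3, job_C:*/17}
Op 9: register job_A */10 -> active={job_A:*/10, job_C:*/17}
  job_A: interval 10, next fire after T=95 is 100
  job_C: interval 17, next fire after T=95 is 102
Earliest fire time = 100 (job job_A)

Answer: 100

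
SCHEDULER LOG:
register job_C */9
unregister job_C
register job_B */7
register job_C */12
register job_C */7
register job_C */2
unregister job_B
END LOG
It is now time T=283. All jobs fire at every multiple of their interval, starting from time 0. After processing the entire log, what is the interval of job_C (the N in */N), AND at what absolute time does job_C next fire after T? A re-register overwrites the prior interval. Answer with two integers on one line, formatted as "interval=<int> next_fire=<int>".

Op 1: register job_C */9 -> active={job_C:*/9}
Op 2: unregister job_C -> active={}
Op 3: register job_B */7 -> active={job_B:*/7}
Op 4: register job_C */12 -> active={job_B:*/7, job_C:*/12}
Op 5: register job_C */7 -> active={job_B:*/7, job_C:*/7}
Op 6: register job_C */2 -> active={job_B:*/7, job_C:*/2}
Op 7: unregister job_B -> active={job_C:*/2}
Final interval of job_C = 2
Next fire of job_C after T=283: (283//2+1)*2 = 284

Answer: interval=2 next_fire=284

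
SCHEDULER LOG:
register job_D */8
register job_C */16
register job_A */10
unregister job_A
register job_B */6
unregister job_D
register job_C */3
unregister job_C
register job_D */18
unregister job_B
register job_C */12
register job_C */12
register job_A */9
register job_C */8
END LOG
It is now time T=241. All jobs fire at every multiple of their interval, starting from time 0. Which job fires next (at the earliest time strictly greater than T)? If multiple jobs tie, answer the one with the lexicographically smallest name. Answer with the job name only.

Answer: job_A

Derivation:
Op 1: register job_D */8 -> active={job_D:*/8}
Op 2: register job_C */16 -> active={job_C:*/16, job_D:*/8}
Op 3: register job_A */10 -> active={job_A:*/10, job_C:*/16, job_D:*/8}
Op 4: unregister job_A -> active={job_C:*/16, job_D:*/8}
Op 5: register job_B */6 -> active={job_B:*/6, job_C:*/16, job_D:*/8}
Op 6: unregister job_D -> active={job_B:*/6, job_C:*/16}
Op 7: register job_C */3 -> active={job_B:*/6, job_C:*/3}
Op 8: unregister job_C -> active={job_B:*/6}
Op 9: register job_D */18 -> active={job_B:*/6, job_D:*/18}
Op 10: unregister job_B -> active={job_D:*/18}
Op 11: register job_C */12 -> active={job_C:*/12, job_D:*/18}
Op 12: register job_C */12 -> active={job_C:*/12, job_D:*/18}
Op 13: register job_A */9 -> active={job_A:*/9, job_C:*/12, job_D:*/18}
Op 14: register job_C */8 -> active={job_A:*/9, job_C:*/8, job_D:*/18}
  job_A: interval 9, next fire after T=241 is 243
  job_C: interval 8, next fire after T=241 is 248
  job_D: interval 18, next fire after T=241 is 252
Earliest = 243, winner (lex tiebreak) = job_A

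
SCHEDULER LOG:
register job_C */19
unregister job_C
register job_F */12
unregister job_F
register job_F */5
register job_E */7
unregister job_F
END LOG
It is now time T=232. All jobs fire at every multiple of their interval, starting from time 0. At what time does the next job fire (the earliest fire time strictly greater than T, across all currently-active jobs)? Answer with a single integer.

Answer: 238

Derivation:
Op 1: register job_C */19 -> active={job_C:*/19}
Op 2: unregister job_C -> active={}
Op 3: register job_F */12 -> active={job_F:*/12}
Op 4: unregister job_F -> active={}
Op 5: register job_F */5 -> active={job_F:*/5}
Op 6: register job_E */7 -> active={job_E:*/7, job_F:*/5}
Op 7: unregister job_F -> active={job_E:*/7}
  job_E: interval 7, next fire after T=232 is 238
Earliest fire time = 238 (job job_E)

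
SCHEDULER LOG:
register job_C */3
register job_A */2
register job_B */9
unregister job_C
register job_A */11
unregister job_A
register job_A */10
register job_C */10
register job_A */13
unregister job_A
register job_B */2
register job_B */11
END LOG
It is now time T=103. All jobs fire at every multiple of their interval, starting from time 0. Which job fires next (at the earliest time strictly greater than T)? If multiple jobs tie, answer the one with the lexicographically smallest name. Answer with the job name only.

Answer: job_B

Derivation:
Op 1: register job_C */3 -> active={job_C:*/3}
Op 2: register job_A */2 -> active={job_A:*/2, job_C:*/3}
Op 3: register job_B */9 -> active={job_A:*/2, job_B:*/9, job_C:*/3}
Op 4: unregister job_C -> active={job_A:*/2, job_B:*/9}
Op 5: register job_A */11 -> active={job_A:*/11, job_B:*/9}
Op 6: unregister job_A -> active={job_B:*/9}
Op 7: register job_A */10 -> active={job_A:*/10, job_B:*/9}
Op 8: register job_C */10 -> active={job_A:*/10, job_B:*/9, job_C:*/10}
Op 9: register job_A */13 -> active={job_A:*/13, job_B:*/9, job_C:*/10}
Op 10: unregister job_A -> active={job_B:*/9, job_C:*/10}
Op 11: register job_B */2 -> active={job_B:*/2, job_C:*/10}
Op 12: register job_B */11 -> active={job_B:*/11, job_C:*/10}
  job_B: interval 11, next fire after T=103 is 110
  job_C: interval 10, next fire after T=103 is 110
Earliest = 110, winner (lex tiebreak) = job_B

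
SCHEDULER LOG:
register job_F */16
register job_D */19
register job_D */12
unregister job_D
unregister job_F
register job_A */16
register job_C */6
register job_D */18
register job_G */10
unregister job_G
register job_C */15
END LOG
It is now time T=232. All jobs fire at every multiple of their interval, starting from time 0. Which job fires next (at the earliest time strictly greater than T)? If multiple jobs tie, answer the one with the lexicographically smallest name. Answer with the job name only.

Op 1: register job_F */16 -> active={job_F:*/16}
Op 2: register job_D */19 -> active={job_D:*/19, job_F:*/16}
Op 3: register job_D */12 -> active={job_D:*/12, job_F:*/16}
Op 4: unregister job_D -> active={job_F:*/16}
Op 5: unregister job_F -> active={}
Op 6: register job_A */16 -> active={job_A:*/16}
Op 7: register job_C */6 -> active={job_A:*/16, job_C:*/6}
Op 8: register job_D */18 -> active={job_A:*/16, job_C:*/6, job_D:*/18}
Op 9: register job_G */10 -> active={job_A:*/16, job_C:*/6, job_D:*/18, job_G:*/10}
Op 10: unregister job_G -> active={job_A:*/16, job_C:*/6, job_D:*/18}
Op 11: register job_C */15 -> active={job_A:*/16, job_C:*/15, job_D:*/18}
  job_A: interval 16, next fire after T=232 is 240
  job_C: interval 15, next fire after T=232 is 240
  job_D: interval 18, next fire after T=232 is 234
Earliest = 234, winner (lex tiebreak) = job_D

Answer: job_D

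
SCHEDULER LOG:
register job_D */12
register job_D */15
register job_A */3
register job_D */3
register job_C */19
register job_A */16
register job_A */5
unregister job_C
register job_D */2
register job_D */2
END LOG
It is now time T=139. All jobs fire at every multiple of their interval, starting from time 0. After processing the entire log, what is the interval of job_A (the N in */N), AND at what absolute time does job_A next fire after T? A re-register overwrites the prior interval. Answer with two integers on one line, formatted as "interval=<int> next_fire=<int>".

Answer: interval=5 next_fire=140

Derivation:
Op 1: register job_D */12 -> active={job_D:*/12}
Op 2: register job_D */15 -> active={job_D:*/15}
Op 3: register job_A */3 -> active={job_A:*/3, job_D:*/15}
Op 4: register job_D */3 -> active={job_A:*/3, job_D:*/3}
Op 5: register job_C */19 -> active={job_A:*/3, job_C:*/19, job_D:*/3}
Op 6: register job_A */16 -> active={job_A:*/16, job_C:*/19, job_D:*/3}
Op 7: register job_A */5 -> active={job_A:*/5, job_C:*/19, job_D:*/3}
Op 8: unregister job_C -> active={job_A:*/5, job_D:*/3}
Op 9: register job_D */2 -> active={job_A:*/5, job_D:*/2}
Op 10: register job_D */2 -> active={job_A:*/5, job_D:*/2}
Final interval of job_A = 5
Next fire of job_A after T=139: (139//5+1)*5 = 140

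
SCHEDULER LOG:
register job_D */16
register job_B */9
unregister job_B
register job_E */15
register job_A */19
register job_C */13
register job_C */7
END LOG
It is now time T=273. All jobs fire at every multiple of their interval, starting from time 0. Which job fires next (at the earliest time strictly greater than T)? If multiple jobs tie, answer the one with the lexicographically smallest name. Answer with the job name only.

Answer: job_C

Derivation:
Op 1: register job_D */16 -> active={job_D:*/16}
Op 2: register job_B */9 -> active={job_B:*/9, job_D:*/16}
Op 3: unregister job_B -> active={job_D:*/16}
Op 4: register job_E */15 -> active={job_D:*/16, job_E:*/15}
Op 5: register job_A */19 -> active={job_A:*/19, job_D:*/16, job_E:*/15}
Op 6: register job_C */13 -> active={job_A:*/19, job_C:*/13, job_D:*/16, job_E:*/15}
Op 7: register job_C */7 -> active={job_A:*/19, job_C:*/7, job_D:*/16, job_E:*/15}
  job_A: interval 19, next fire after T=273 is 285
  job_C: interval 7, next fire after T=273 is 280
  job_D: interval 16, next fire after T=273 is 288
  job_E: interval 15, next fire after T=273 is 285
Earliest = 280, winner (lex tiebreak) = job_C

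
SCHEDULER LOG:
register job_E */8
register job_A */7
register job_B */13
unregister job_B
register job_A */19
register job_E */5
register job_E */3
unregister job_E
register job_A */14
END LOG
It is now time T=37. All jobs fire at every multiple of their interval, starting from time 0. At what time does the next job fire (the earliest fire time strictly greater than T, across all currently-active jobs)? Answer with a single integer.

Answer: 42

Derivation:
Op 1: register job_E */8 -> active={job_E:*/8}
Op 2: register job_A */7 -> active={job_A:*/7, job_E:*/8}
Op 3: register job_B */13 -> active={job_A:*/7, job_B:*/13, job_E:*/8}
Op 4: unregister job_B -> active={job_A:*/7, job_E:*/8}
Op 5: register job_A */19 -> active={job_A:*/19, job_E:*/8}
Op 6: register job_E */5 -> active={job_A:*/19, job_E:*/5}
Op 7: register job_E */3 -> active={job_A:*/19, job_E:*/3}
Op 8: unregister job_E -> active={job_A:*/19}
Op 9: register job_A */14 -> active={job_A:*/14}
  job_A: interval 14, next fire after T=37 is 42
Earliest fire time = 42 (job job_A)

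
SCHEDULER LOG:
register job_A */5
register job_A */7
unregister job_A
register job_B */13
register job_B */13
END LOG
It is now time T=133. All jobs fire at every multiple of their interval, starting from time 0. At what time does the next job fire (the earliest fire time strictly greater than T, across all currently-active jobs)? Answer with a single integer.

Op 1: register job_A */5 -> active={job_A:*/5}
Op 2: register job_A */7 -> active={job_A:*/7}
Op 3: unregister job_A -> active={}
Op 4: register job_B */13 -> active={job_B:*/13}
Op 5: register job_B */13 -> active={job_B:*/13}
  job_B: interval 13, next fire after T=133 is 143
Earliest fire time = 143 (job job_B)

Answer: 143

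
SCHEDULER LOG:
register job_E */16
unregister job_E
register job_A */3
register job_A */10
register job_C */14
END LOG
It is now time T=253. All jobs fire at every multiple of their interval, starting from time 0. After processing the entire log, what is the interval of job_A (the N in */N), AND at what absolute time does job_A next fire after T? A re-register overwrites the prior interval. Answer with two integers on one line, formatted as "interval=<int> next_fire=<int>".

Answer: interval=10 next_fire=260

Derivation:
Op 1: register job_E */16 -> active={job_E:*/16}
Op 2: unregister job_E -> active={}
Op 3: register job_A */3 -> active={job_A:*/3}
Op 4: register job_A */10 -> active={job_A:*/10}
Op 5: register job_C */14 -> active={job_A:*/10, job_C:*/14}
Final interval of job_A = 10
Next fire of job_A after T=253: (253//10+1)*10 = 260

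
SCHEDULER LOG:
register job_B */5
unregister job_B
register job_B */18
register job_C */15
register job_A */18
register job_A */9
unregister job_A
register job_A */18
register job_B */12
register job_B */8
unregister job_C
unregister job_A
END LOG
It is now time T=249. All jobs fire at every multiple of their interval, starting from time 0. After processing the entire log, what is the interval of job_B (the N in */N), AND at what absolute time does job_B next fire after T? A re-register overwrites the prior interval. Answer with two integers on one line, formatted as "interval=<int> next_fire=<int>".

Answer: interval=8 next_fire=256

Derivation:
Op 1: register job_B */5 -> active={job_B:*/5}
Op 2: unregister job_B -> active={}
Op 3: register job_B */18 -> active={job_B:*/18}
Op 4: register job_C */15 -> active={job_B:*/18, job_C:*/15}
Op 5: register job_A */18 -> active={job_A:*/18, job_B:*/18, job_C:*/15}
Op 6: register job_A */9 -> active={job_A:*/9, job_B:*/18, job_C:*/15}
Op 7: unregister job_A -> active={job_B:*/18, job_C:*/15}
Op 8: register job_A */18 -> active={job_A:*/18, job_B:*/18, job_C:*/15}
Op 9: register job_B */12 -> active={job_A:*/18, job_B:*/12, job_C:*/15}
Op 10: register job_B */8 -> active={job_A:*/18, job_B:*/8, job_C:*/15}
Op 11: unregister job_C -> active={job_A:*/18, job_B:*/8}
Op 12: unregister job_A -> active={job_B:*/8}
Final interval of job_B = 8
Next fire of job_B after T=249: (249//8+1)*8 = 256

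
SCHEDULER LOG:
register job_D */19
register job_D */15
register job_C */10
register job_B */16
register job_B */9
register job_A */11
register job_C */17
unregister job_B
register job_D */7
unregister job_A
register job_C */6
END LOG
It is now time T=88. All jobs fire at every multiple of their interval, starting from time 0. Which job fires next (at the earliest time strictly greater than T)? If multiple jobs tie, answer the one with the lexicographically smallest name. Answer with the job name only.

Op 1: register job_D */19 -> active={job_D:*/19}
Op 2: register job_D */15 -> active={job_D:*/15}
Op 3: register job_C */10 -> active={job_C:*/10, job_D:*/15}
Op 4: register job_B */16 -> active={job_B:*/16, job_C:*/10, job_D:*/15}
Op 5: register job_B */9 -> active={job_B:*/9, job_C:*/10, job_D:*/15}
Op 6: register job_A */11 -> active={job_A:*/11, job_B:*/9, job_C:*/10, job_D:*/15}
Op 7: register job_C */17 -> active={job_A:*/11, job_B:*/9, job_C:*/17, job_D:*/15}
Op 8: unregister job_B -> active={job_A:*/11, job_C:*/17, job_D:*/15}
Op 9: register job_D */7 -> active={job_A:*/11, job_C:*/17, job_D:*/7}
Op 10: unregister job_A -> active={job_C:*/17, job_D:*/7}
Op 11: register job_C */6 -> active={job_C:*/6, job_D:*/7}
  job_C: interval 6, next fire after T=88 is 90
  job_D: interval 7, next fire after T=88 is 91
Earliest = 90, winner (lex tiebreak) = job_C

Answer: job_C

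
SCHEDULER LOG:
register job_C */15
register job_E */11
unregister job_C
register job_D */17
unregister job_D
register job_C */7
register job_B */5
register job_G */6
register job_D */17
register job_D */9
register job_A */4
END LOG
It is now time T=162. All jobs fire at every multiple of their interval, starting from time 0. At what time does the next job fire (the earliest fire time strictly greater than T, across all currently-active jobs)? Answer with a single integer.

Op 1: register job_C */15 -> active={job_C:*/15}
Op 2: register job_E */11 -> active={job_C:*/15, job_E:*/11}
Op 3: unregister job_C -> active={job_E:*/11}
Op 4: register job_D */17 -> active={job_D:*/17, job_E:*/11}
Op 5: unregister job_D -> active={job_E:*/11}
Op 6: register job_C */7 -> active={job_C:*/7, job_E:*/11}
Op 7: register job_B */5 -> active={job_B:*/5, job_C:*/7, job_E:*/11}
Op 8: register job_G */6 -> active={job_B:*/5, job_C:*/7, job_E:*/11, job_G:*/6}
Op 9: register job_D */17 -> active={job_B:*/5, job_C:*/7, job_D:*/17, job_E:*/11, job_G:*/6}
Op 10: register job_D */9 -> active={job_B:*/5, job_C:*/7, job_D:*/9, job_E:*/11, job_G:*/6}
Op 11: register job_A */4 -> active={job_A:*/4, job_B:*/5, job_C:*/7, job_D:*/9, job_E:*/11, job_G:*/6}
  job_A: interval 4, next fire after T=162 is 164
  job_B: interval 5, next fire after T=162 is 165
  job_C: interval 7, next fire after T=162 is 168
  job_D: interval 9, next fire after T=162 is 171
  job_E: interval 11, next fire after T=162 is 165
  job_G: interval 6, next fire after T=162 is 168
Earliest fire time = 164 (job job_A)

Answer: 164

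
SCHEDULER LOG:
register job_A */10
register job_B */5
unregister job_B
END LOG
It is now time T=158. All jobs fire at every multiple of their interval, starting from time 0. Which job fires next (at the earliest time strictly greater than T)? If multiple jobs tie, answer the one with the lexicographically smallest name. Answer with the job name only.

Op 1: register job_A */10 -> active={job_A:*/10}
Op 2: register job_B */5 -> active={job_A:*/10, job_B:*/5}
Op 3: unregister job_B -> active={job_A:*/10}
  job_A: interval 10, next fire after T=158 is 160
Earliest = 160, winner (lex tiebreak) = job_A

Answer: job_A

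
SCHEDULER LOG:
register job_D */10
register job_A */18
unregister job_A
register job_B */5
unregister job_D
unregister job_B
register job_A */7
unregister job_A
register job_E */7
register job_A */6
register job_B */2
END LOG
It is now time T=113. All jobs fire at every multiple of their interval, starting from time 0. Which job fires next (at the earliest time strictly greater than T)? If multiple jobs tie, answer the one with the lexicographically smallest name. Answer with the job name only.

Op 1: register job_D */10 -> active={job_D:*/10}
Op 2: register job_A */18 -> active={job_A:*/18, job_D:*/10}
Op 3: unregister job_A -> active={job_D:*/10}
Op 4: register job_B */5 -> active={job_B:*/5, job_D:*/10}
Op 5: unregister job_D -> active={job_B:*/5}
Op 6: unregister job_B -> active={}
Op 7: register job_A */7 -> active={job_A:*/7}
Op 8: unregister job_A -> active={}
Op 9: register job_E */7 -> active={job_E:*/7}
Op 10: register job_A */6 -> active={job_A:*/6, job_E:*/7}
Op 11: register job_B */2 -> active={job_A:*/6, job_B:*/2, job_E:*/7}
  job_A: interval 6, next fire after T=113 is 114
  job_B: interval 2, next fire after T=113 is 114
  job_E: interval 7, next fire after T=113 is 119
Earliest = 114, winner (lex tiebreak) = job_A

Answer: job_A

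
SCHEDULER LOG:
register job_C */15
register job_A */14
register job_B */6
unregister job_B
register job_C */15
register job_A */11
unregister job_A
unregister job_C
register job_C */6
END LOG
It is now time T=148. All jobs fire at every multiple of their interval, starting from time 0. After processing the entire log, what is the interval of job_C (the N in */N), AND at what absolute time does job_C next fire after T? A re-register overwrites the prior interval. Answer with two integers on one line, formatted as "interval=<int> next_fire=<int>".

Op 1: register job_C */15 -> active={job_C:*/15}
Op 2: register job_A */14 -> active={job_A:*/14, job_C:*/15}
Op 3: register job_B */6 -> active={job_A:*/14, job_B:*/6, job_C:*/15}
Op 4: unregister job_B -> active={job_A:*/14, job_C:*/15}
Op 5: register job_C */15 -> active={job_A:*/14, job_C:*/15}
Op 6: register job_A */11 -> active={job_A:*/11, job_C:*/15}
Op 7: unregister job_A -> active={job_C:*/15}
Op 8: unregister job_C -> active={}
Op 9: register job_C */6 -> active={job_C:*/6}
Final interval of job_C = 6
Next fire of job_C after T=148: (148//6+1)*6 = 150

Answer: interval=6 next_fire=150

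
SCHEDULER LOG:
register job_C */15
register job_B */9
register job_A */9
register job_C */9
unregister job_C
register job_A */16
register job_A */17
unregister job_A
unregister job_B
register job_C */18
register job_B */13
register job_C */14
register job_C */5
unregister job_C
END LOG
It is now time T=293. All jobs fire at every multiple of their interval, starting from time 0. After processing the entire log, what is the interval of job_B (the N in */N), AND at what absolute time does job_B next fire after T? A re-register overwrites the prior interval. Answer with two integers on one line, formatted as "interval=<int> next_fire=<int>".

Op 1: register job_C */15 -> active={job_C:*/15}
Op 2: register job_B */9 -> active={job_B:*/9, job_C:*/15}
Op 3: register job_A */9 -> active={job_A:*/9, job_B:*/9, job_C:*/15}
Op 4: register job_C */9 -> active={job_A:*/9, job_B:*/9, job_C:*/9}
Op 5: unregister job_C -> active={job_A:*/9, job_B:*/9}
Op 6: register job_A */16 -> active={job_A:*/16, job_B:*/9}
Op 7: register job_A */17 -> active={job_A:*/17, job_B:*/9}
Op 8: unregister job_A -> active={job_B:*/9}
Op 9: unregister job_B -> active={}
Op 10: register job_C */18 -> active={job_C:*/18}
Op 11: register job_B */13 -> active={job_B:*/13, job_C:*/18}
Op 12: register job_C */14 -> active={job_B:*/13, job_C:*/14}
Op 13: register job_C */5 -> active={job_B:*/13, job_C:*/5}
Op 14: unregister job_C -> active={job_B:*/13}
Final interval of job_B = 13
Next fire of job_B after T=293: (293//13+1)*13 = 299

Answer: interval=13 next_fire=299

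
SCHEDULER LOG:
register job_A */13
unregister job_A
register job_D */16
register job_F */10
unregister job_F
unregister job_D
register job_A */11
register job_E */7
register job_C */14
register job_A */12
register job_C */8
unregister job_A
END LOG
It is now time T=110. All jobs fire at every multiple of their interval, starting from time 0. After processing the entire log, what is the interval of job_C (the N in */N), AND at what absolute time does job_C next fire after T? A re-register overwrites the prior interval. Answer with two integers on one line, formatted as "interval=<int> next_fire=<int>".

Answer: interval=8 next_fire=112

Derivation:
Op 1: register job_A */13 -> active={job_A:*/13}
Op 2: unregister job_A -> active={}
Op 3: register job_D */16 -> active={job_D:*/16}
Op 4: register job_F */10 -> active={job_D:*/16, job_F:*/10}
Op 5: unregister job_F -> active={job_D:*/16}
Op 6: unregister job_D -> active={}
Op 7: register job_A */11 -> active={job_A:*/11}
Op 8: register job_E */7 -> active={job_A:*/11, job_E:*/7}
Op 9: register job_C */14 -> active={job_A:*/11, job_C:*/14, job_E:*/7}
Op 10: register job_A */12 -> active={job_A:*/12, job_C:*/14, job_E:*/7}
Op 11: register job_C */8 -> active={job_A:*/12, job_C:*/8, job_E:*/7}
Op 12: unregister job_A -> active={job_C:*/8, job_E:*/7}
Final interval of job_C = 8
Next fire of job_C after T=110: (110//8+1)*8 = 112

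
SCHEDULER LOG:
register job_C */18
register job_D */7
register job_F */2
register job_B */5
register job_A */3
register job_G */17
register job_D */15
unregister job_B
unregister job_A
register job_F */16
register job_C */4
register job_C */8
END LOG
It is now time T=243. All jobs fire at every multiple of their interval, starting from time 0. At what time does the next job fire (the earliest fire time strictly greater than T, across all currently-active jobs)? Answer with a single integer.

Op 1: register job_C */18 -> active={job_C:*/18}
Op 2: register job_D */7 -> active={job_C:*/18, job_D:*/7}
Op 3: register job_F */2 -> active={job_C:*/18, job_D:*/7, job_F:*/2}
Op 4: register job_B */5 -> active={job_B:*/5, job_C:*/18, job_D:*/7, job_F:*/2}
Op 5: register job_A */3 -> active={job_A:*/3, job_B:*/5, job_C:*/18, job_D:*/7, job_F:*/2}
Op 6: register job_G */17 -> active={job_A:*/3, job_B:*/5, job_C:*/18, job_D:*/7, job_F:*/2, job_G:*/17}
Op 7: register job_D */15 -> active={job_A:*/3, job_B:*/5, job_C:*/18, job_D:*/15, job_F:*/2, job_G:*/17}
Op 8: unregister job_B -> active={job_A:*/3, job_C:*/18, job_D:*/15, job_F:*/2, job_G:*/17}
Op 9: unregister job_A -> active={job_C:*/18, job_D:*/15, job_F:*/2, job_G:*/17}
Op 10: register job_F */16 -> active={job_C:*/18, job_D:*/15, job_F:*/16, job_G:*/17}
Op 11: register job_C */4 -> active={job_C:*/4, job_D:*/15, job_F:*/16, job_G:*/17}
Op 12: register job_C */8 -> active={job_C:*/8, job_D:*/15, job_F:*/16, job_G:*/17}
  job_C: interval 8, next fire after T=243 is 248
  job_D: interval 15, next fire after T=243 is 255
  job_F: interval 16, next fire after T=243 is 256
  job_G: interval 17, next fire after T=243 is 255
Earliest fire time = 248 (job job_C)

Answer: 248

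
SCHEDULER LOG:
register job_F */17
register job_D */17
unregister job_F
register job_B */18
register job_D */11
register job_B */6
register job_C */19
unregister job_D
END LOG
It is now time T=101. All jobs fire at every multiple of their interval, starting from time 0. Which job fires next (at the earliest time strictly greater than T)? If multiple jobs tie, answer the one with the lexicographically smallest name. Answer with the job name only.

Answer: job_B

Derivation:
Op 1: register job_F */17 -> active={job_F:*/17}
Op 2: register job_D */17 -> active={job_D:*/17, job_F:*/17}
Op 3: unregister job_F -> active={job_D:*/17}
Op 4: register job_B */18 -> active={job_B:*/18, job_D:*/17}
Op 5: register job_D */11 -> active={job_B:*/18, job_D:*/11}
Op 6: register job_B */6 -> active={job_B:*/6, job_D:*/11}
Op 7: register job_C */19 -> active={job_B:*/6, job_C:*/19, job_D:*/11}
Op 8: unregister job_D -> active={job_B:*/6, job_C:*/19}
  job_B: interval 6, next fire after T=101 is 102
  job_C: interval 19, next fire after T=101 is 114
Earliest = 102, winner (lex tiebreak) = job_B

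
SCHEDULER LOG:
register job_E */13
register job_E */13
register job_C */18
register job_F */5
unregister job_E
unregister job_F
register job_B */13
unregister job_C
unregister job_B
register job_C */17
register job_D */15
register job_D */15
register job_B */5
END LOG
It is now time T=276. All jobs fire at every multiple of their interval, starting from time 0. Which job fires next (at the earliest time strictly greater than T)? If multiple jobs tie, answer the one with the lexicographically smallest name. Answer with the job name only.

Op 1: register job_E */13 -> active={job_E:*/13}
Op 2: register job_E */13 -> active={job_E:*/13}
Op 3: register job_C */18 -> active={job_C:*/18, job_E:*/13}
Op 4: register job_F */5 -> active={job_C:*/18, job_E:*/13, job_F:*/5}
Op 5: unregister job_E -> active={job_C:*/18, job_F:*/5}
Op 6: unregister job_F -> active={job_C:*/18}
Op 7: register job_B */13 -> active={job_B:*/13, job_C:*/18}
Op 8: unregister job_C -> active={job_B:*/13}
Op 9: unregister job_B -> active={}
Op 10: register job_C */17 -> active={job_C:*/17}
Op 11: register job_D */15 -> active={job_C:*/17, job_D:*/15}
Op 12: register job_D */15 -> active={job_C:*/17, job_D:*/15}
Op 13: register job_B */5 -> active={job_B:*/5, job_C:*/17, job_D:*/15}
  job_B: interval 5, next fire after T=276 is 280
  job_C: interval 17, next fire after T=276 is 289
  job_D: interval 15, next fire after T=276 is 285
Earliest = 280, winner (lex tiebreak) = job_B

Answer: job_B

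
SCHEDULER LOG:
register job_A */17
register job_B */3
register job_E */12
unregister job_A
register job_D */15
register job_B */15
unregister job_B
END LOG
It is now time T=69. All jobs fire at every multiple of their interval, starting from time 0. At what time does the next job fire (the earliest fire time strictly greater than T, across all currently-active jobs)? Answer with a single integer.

Answer: 72

Derivation:
Op 1: register job_A */17 -> active={job_A:*/17}
Op 2: register job_B */3 -> active={job_A:*/17, job_B:*/3}
Op 3: register job_E */12 -> active={job_A:*/17, job_B:*/3, job_E:*/12}
Op 4: unregister job_A -> active={job_B:*/3, job_E:*/12}
Op 5: register job_D */15 -> active={job_B:*/3, job_D:*/15, job_E:*/12}
Op 6: register job_B */15 -> active={job_B:*/15, job_D:*/15, job_E:*/12}
Op 7: unregister job_B -> active={job_D:*/15, job_E:*/12}
  job_D: interval 15, next fire after T=69 is 75
  job_E: interval 12, next fire after T=69 is 72
Earliest fire time = 72 (job job_E)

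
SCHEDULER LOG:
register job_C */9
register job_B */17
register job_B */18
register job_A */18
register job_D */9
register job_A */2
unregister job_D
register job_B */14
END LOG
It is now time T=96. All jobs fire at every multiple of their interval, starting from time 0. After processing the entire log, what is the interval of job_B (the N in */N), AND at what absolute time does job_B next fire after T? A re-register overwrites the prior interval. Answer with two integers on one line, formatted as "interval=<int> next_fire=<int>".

Op 1: register job_C */9 -> active={job_C:*/9}
Op 2: register job_B */17 -> active={job_B:*/17, job_C:*/9}
Op 3: register job_B */18 -> active={job_B:*/18, job_C:*/9}
Op 4: register job_A */18 -> active={job_A:*/18, job_B:*/18, job_C:*/9}
Op 5: register job_D */9 -> active={job_A:*/18, job_B:*/18, job_C:*/9, job_D:*/9}
Op 6: register job_A */2 -> active={job_A:*/2, job_B:*/18, job_C:*/9, job_D:*/9}
Op 7: unregister job_D -> active={job_A:*/2, job_B:*/18, job_C:*/9}
Op 8: register job_B */14 -> active={job_A:*/2, job_B:*/14, job_C:*/9}
Final interval of job_B = 14
Next fire of job_B after T=96: (96//14+1)*14 = 98

Answer: interval=14 next_fire=98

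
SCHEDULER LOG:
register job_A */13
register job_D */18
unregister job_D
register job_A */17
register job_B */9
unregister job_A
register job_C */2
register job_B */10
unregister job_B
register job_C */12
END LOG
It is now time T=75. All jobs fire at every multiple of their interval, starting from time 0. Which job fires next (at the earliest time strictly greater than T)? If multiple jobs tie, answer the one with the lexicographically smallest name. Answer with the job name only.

Answer: job_C

Derivation:
Op 1: register job_A */13 -> active={job_A:*/13}
Op 2: register job_D */18 -> active={job_A:*/13, job_D:*/18}
Op 3: unregister job_D -> active={job_A:*/13}
Op 4: register job_A */17 -> active={job_A:*/17}
Op 5: register job_B */9 -> active={job_A:*/17, job_B:*/9}
Op 6: unregister job_A -> active={job_B:*/9}
Op 7: register job_C */2 -> active={job_B:*/9, job_C:*/2}
Op 8: register job_B */10 -> active={job_B:*/10, job_C:*/2}
Op 9: unregister job_B -> active={job_C:*/2}
Op 10: register job_C */12 -> active={job_C:*/12}
  job_C: interval 12, next fire after T=75 is 84
Earliest = 84, winner (lex tiebreak) = job_C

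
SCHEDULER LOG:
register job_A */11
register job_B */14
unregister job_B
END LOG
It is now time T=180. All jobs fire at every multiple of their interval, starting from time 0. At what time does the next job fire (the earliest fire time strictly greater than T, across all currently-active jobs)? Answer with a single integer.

Answer: 187

Derivation:
Op 1: register job_A */11 -> active={job_A:*/11}
Op 2: register job_B */14 -> active={job_A:*/11, job_B:*/14}
Op 3: unregister job_B -> active={job_A:*/11}
  job_A: interval 11, next fire after T=180 is 187
Earliest fire time = 187 (job job_A)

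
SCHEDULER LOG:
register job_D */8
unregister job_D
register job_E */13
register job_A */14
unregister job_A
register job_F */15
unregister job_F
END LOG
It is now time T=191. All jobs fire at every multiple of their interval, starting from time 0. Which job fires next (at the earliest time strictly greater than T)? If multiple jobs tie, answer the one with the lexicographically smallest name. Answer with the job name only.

Op 1: register job_D */8 -> active={job_D:*/8}
Op 2: unregister job_D -> active={}
Op 3: register job_E */13 -> active={job_E:*/13}
Op 4: register job_A */14 -> active={job_A:*/14, job_E:*/13}
Op 5: unregister job_A -> active={job_E:*/13}
Op 6: register job_F */15 -> active={job_E:*/13, job_F:*/15}
Op 7: unregister job_F -> active={job_E:*/13}
  job_E: interval 13, next fire after T=191 is 195
Earliest = 195, winner (lex tiebreak) = job_E

Answer: job_E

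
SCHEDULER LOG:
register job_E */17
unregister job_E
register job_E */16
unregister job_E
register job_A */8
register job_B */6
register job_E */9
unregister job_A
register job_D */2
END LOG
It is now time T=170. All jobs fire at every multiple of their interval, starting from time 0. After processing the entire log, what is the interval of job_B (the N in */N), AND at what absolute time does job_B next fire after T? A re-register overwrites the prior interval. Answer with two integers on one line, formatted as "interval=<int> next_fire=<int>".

Answer: interval=6 next_fire=174

Derivation:
Op 1: register job_E */17 -> active={job_E:*/17}
Op 2: unregister job_E -> active={}
Op 3: register job_E */16 -> active={job_E:*/16}
Op 4: unregister job_E -> active={}
Op 5: register job_A */8 -> active={job_A:*/8}
Op 6: register job_B */6 -> active={job_A:*/8, job_B:*/6}
Op 7: register job_E */9 -> active={job_A:*/8, job_B:*/6, job_E:*/9}
Op 8: unregister job_A -> active={job_B:*/6, job_E:*/9}
Op 9: register job_D */2 -> active={job_B:*/6, job_D:*/2, job_E:*/9}
Final interval of job_B = 6
Next fire of job_B after T=170: (170//6+1)*6 = 174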